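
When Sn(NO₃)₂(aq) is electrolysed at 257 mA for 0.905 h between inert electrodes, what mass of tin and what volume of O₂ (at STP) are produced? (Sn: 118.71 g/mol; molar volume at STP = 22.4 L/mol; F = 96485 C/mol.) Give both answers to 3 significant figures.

Q = 0.257 × 3258 = 837.3 C; n(e⁻) = 837.3 / 96485 = 0.008678 mol
Cathode: Sn²⁺ + 2e⁻ → Sn → n(Sn) = 0.008678/2 = 0.004339 mol → 0.515 g
Anode: 2H₂O → O₂ + 4H⁺ + 4e⁻ → n(O₂) = 0.008678/4 = 0.002170 mol → 0.0486 L

0.515 g Sn; 0.0486 L O₂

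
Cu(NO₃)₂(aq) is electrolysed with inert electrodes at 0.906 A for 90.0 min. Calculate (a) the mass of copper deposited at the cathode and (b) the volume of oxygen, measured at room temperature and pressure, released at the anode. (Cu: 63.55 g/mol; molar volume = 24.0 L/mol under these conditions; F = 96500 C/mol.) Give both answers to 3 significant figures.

Q = 0.906 × 5400 = 4892 C; n(e⁻) = 4892 / 96500 = 0.05069 mol
Cathode: Cu²⁺ + 2e⁻ → Cu → n(Cu) = 0.05069/2 = 0.02535 mol → 1.61 g
Anode: 2H₂O → O₂ + 4H⁺ + 4e⁻ → n(O₂) = 0.05069/4 = 0.01267 mol → 0.304 L

1.61 g Cu; 0.304 L O₂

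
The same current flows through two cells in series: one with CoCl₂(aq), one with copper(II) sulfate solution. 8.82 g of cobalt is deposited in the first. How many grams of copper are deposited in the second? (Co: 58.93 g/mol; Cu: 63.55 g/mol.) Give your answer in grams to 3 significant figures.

9.51 g

n(Co) = 8.82 / 58.93 = 0.1497 mol
Co²⁺ + 2e⁻ → Co, so n(e⁻) = 2 × 0.1497 = 0.2994 mol
Same current for the same time ⇒ same n(e⁻) = 0.2994 mol in both cells.
Cu²⁺ + 2e⁻ → Cu, so n(Cu) = 0.2994 / 2 = 0.1497 mol
m(Cu) = 0.1497 × 63.55 = 9.51 g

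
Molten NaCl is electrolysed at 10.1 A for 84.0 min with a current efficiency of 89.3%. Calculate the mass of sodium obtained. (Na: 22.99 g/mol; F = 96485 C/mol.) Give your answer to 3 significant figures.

10.8 g

Q = 10.1 × 5040 = 50900 C
n(e⁻) = 50900 / 96485 = 0.5275 mol
Na⁺ + e⁻ → Na, so theoretical m(Na) = 0.5275 × 22.99 = 12.13 g
Actual mass = 89.3% × 12.13 = 10.8 g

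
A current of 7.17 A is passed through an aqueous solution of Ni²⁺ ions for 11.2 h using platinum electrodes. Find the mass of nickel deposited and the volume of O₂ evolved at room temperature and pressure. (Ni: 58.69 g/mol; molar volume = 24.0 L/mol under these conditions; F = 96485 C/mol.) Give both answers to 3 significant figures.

87.9 g Ni; 18.0 L O₂

Q = 7.17 × 40320 = 2.891×10^5 C; n(e⁻) = 2.891×10^5 / 96485 = 2.996 mol
Cathode: Ni²⁺ + 2e⁻ → Ni → n(Ni) = 2.996/2 = 1.498 mol → 87.9 g
Anode: 2H₂O → O₂ + 4H⁺ + 4e⁻ → n(O₂) = 2.996/4 = 0.7490 mol → 18.0 L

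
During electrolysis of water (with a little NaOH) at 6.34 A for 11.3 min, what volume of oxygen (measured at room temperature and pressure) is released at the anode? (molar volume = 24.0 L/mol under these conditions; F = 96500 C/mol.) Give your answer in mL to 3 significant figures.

Charge passed = 6.34 × 678 = 4299 C
Moles of electrons = 4299 / 96500 = 0.04455 mol
2H₂O → O₂ + 4H⁺ + 4e⁻, so n(O₂) = 0.04455 / 4 = 0.01114 mol
V = 0.01114 × 24.0 = 0.2674 L
= 267 mL

267 mL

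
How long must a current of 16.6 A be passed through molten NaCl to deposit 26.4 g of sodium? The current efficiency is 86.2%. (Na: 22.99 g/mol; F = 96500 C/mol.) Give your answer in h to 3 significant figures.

2.15 h

n(Na) = 26.4 / 22.99 = 1.148 mol
Na⁺ + e⁻ → Na, so n(e⁻) = 1.148 mol
Q = 1.148 × 96500 / 0.862 = 1.285×10^5 C
t = Q / I = 1.285×10^5 / 16.6 = 7741 s = 2.15 h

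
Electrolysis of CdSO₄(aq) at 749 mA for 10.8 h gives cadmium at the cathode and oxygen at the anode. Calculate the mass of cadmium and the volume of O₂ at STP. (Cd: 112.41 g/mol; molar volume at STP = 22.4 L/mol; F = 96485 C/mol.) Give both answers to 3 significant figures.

Q = 0.749 × 38880 = 29120 C; n(e⁻) = 29120 / 96485 = 0.3018 mol
Cathode: Cd²⁺ + 2e⁻ → Cd → n(Cd) = 0.3018/2 = 0.1509 mol → 17.0 g
Anode: 2H₂O → O₂ + 4H⁺ + 4e⁻ → n(O₂) = 0.3018/4 = 0.07545 mol → 1.69 L

17.0 g Cd; 1.69 L O₂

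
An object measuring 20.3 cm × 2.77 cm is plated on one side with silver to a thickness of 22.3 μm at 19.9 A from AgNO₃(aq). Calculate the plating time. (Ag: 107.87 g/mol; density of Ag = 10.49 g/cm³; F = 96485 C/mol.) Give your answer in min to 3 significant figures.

0.985 min

Plated area = 20.3 × 2.77 = 56.23 cm²
Volume = 56.23 × 22.3×10⁻⁴ cm = 0.1254 cm³
m(Ag) = 0.1254 × 10.49 = 1.315 g
n(Ag) = 1.315 / 107.87 = 0.01219 mol; n(e⁻) = 0.01219 mol
Q = 0.01219 × 96485 = 1176 C
t = 1176 / 19.9 = 59.10 s = 0.985 min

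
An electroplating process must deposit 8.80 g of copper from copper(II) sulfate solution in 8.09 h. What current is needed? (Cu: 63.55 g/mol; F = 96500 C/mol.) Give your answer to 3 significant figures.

0.918 A

n(Cu) = 8.80 / 63.55 = 0.1385 mol
Cu²⁺ + 2e⁻ → Cu, so n(e⁻) = 2 × 0.1385 = 0.2770 mol
Q = 0.2770 × 96500 = 26730 C
I = Q / t = 26730 / 29124 s = 0.918 A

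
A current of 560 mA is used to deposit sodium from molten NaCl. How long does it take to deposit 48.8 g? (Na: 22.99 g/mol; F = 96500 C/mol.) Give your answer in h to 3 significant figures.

n(Na) = 48.8 / 22.99 = 2.123 mol
Na⁺ + e⁻ → Na, so n(e⁻) = 2.123 mol
Q = 2.123 × 96500 = 2.049×10^5 C
t = Q / I = 2.049×10^5 / 0.560 = 3.659×10^5 s = 102 h

102 h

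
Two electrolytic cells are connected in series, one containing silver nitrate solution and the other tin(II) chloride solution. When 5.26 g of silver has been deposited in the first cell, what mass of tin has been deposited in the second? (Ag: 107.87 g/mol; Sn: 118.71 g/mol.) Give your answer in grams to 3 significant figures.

n(Ag) = 5.26 / 107.87 = 0.04876 mol
Ag⁺ + e⁻ → Ag, so n(e⁻) = 0.04876 mol
The cells are in series, so the same charge (and hence the same n(e⁻) = 0.04876 mol) passes through both.
Sn²⁺ + 2e⁻ → Sn, so n(Sn) = 0.04876 / 2 = 0.02438 mol
m(Sn) = 0.02438 × 118.71 = 2.89 g

2.89 g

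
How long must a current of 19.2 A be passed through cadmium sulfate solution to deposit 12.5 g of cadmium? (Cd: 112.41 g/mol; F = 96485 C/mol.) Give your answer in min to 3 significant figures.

n(Cd) = 12.5 / 112.41 = 0.1112 mol
Cd²⁺ + 2e⁻ → Cd, so n(e⁻) = 2 × 0.1112 = 0.2224 mol
Q = 0.2224 × 96485 = 21460 C
t = Q / I = 21460 / 19.2 = 1118 s = 18.6 min

18.6 min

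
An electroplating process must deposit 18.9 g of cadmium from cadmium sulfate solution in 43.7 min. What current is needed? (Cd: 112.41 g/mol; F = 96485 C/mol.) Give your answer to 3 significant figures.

12.4 A

n(Cd) = 18.9 / 112.41 = 0.1681 mol
Cd²⁺ + 2e⁻ → Cd, so n(e⁻) = 2 × 0.1681 = 0.3362 mol
Q = 0.3362 × 96485 = 32440 C
I = Q / t = 32440 / 2622 s = 12.4 A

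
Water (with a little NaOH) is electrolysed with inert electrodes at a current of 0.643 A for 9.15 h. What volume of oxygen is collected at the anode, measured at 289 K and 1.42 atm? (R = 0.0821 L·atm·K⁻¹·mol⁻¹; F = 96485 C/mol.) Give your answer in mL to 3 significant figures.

Q = It = 0.643 × 32940 = 21180 C
Moles of electrons = 21180 / 96485 = 0.2195 mol
2H₂O → O₂ + 4H⁺ + 4e⁻, so n(O₂) = 0.2195 / 4 = 0.05488 mol
V = nRT/P = 0.05488 × 0.0821 × 289 / 1.42 = 0.9170 L
= 917 mL

917 mL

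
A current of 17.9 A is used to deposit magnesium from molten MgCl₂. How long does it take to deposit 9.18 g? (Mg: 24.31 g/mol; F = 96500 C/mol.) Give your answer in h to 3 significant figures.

1.13 h

n(Mg) = 9.18 / 24.31 = 0.3776 mol
Mg²⁺ + 2e⁻ → Mg, so n(e⁻) = 2 × 0.3776 = 0.7552 mol
Q = 0.7552 × 96500 = 72880 C
t = Q / I = 72880 / 17.9 = 4072 s = 1.13 h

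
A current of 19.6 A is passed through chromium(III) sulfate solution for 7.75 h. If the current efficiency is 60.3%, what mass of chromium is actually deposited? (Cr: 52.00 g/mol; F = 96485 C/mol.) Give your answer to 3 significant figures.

59.2 g

Q = 19.6 × 27900 = 5.468×10^5 C
n(e⁻) = 5.468×10^5 / 96485 = 5.667 mol
Cr³⁺ + 3e⁻ → Cr, so theoretical m(Cr) = 1.889 × 52.00 = 98.23 g
Actual mass = 60.3% × 98.23 = 59.2 g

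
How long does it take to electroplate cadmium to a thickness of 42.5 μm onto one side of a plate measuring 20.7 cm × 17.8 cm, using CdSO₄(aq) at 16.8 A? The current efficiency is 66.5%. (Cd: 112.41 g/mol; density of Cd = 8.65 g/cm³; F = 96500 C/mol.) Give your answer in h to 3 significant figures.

Plated area = 20.7 × 17.8 = 368.5 cm²
Volume = 368.5 × 42.5×10⁻⁴ cm = 1.566 cm³
m(Cd) = 1.566 × 8.65 = 13.55 g
n(Cd) = 13.55 / 112.41 = 0.1205 mol; n(e⁻) = 2 × 0.1205 = 0.2410 mol
Q = 0.2410 × 96500 / 0.665 = 34970 C
t = 34970 / 16.8 = 2082 s = 0.578 h

0.578 h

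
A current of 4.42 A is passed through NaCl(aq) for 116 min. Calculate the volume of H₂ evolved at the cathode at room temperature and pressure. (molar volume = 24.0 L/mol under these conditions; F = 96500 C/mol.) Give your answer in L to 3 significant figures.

Charge passed = 4.42 × 6960 = 30760 C
Moles of electrons = 30760 / 96500 = 0.3188 mol
2H⁺ + 2e⁻ → H₂, so n(H₂) = 0.3188 / 2 = 0.1594 mol
V = 0.1594 × 24.0 = 3.826 L

3.83 L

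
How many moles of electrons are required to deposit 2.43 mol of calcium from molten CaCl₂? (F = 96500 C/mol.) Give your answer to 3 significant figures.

4.86 mol

Ca²⁺ + 2e⁻ → Ca, so n(e⁻) = 2 × 2.43 = 4.860 mol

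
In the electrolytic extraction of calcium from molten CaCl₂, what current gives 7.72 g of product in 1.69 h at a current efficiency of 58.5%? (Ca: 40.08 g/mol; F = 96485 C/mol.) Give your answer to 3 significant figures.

n(Ca) = 7.72 / 40.08 = 0.1926 mol
Ca²⁺ + 2e⁻ → Ca, so n(e⁻) = 2 × 0.1926 = 0.3852 mol
Q = 0.3852 × 96485 / 0.585 = 63530 C
I = Q / t = 63530 / 6084 s = 10.4 A

10.4 A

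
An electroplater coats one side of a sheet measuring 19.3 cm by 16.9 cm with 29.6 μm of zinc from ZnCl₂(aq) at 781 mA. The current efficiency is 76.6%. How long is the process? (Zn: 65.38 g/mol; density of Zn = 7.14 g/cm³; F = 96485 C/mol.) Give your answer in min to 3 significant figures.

Plated area = 19.3 × 16.9 = 326.2 cm²
Volume = 326.2 × 29.6×10⁻⁴ cm = 0.9656 cm³
m(Zn) = 0.9656 × 7.14 = 6.894 g
n(Zn) = 6.894 / 65.38 = 0.1054 mol; n(e⁻) = 2 × 0.1054 = 0.2108 mol
Q = 0.2108 × 96485 / 0.766 = 26550 C
t = 26550 / 0.781 = 33990 s = 567 min

567 min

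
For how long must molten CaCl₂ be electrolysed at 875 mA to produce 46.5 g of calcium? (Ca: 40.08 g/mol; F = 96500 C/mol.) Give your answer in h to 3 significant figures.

n(Ca) = 46.5 / 40.08 = 1.160 mol
Ca²⁺ + 2e⁻ → Ca, so n(e⁻) = 2 × 1.160 = 2.320 mol
Q = 2.320 × 96500 = 2.239×10^5 C
t = Q / I = 2.239×10^5 / 0.875 = 2.559×10^5 s = 71.1 h

71.1 h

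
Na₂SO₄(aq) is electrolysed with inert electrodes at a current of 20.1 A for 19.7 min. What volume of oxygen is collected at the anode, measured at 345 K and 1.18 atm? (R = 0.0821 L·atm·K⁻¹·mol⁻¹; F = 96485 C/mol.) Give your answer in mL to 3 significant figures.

1480 mL

Charge passed = 20.1 × 1182 = 23760 C
Moles of electrons = 23760 / 96485 = 0.2463 mol
2H₂O → O₂ + 4H⁺ + 4e⁻, so n(O₂) = 0.2463 / 4 = 0.06158 mol
V = nRT/P = 0.06158 × 0.0821 × 345 / 1.18 = 1.478 L
= 1480 mL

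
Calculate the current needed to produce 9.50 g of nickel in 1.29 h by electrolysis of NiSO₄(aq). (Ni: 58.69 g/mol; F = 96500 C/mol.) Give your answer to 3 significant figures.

6.73 A

n(Ni) = 9.50 / 58.69 = 0.1619 mol
Ni²⁺ + 2e⁻ → Ni, so n(e⁻) = 2 × 0.1619 = 0.3238 mol
Q = 0.3238 × 96500 = 31250 C
I = Q / t = 31250 / 4644 s = 6.73 A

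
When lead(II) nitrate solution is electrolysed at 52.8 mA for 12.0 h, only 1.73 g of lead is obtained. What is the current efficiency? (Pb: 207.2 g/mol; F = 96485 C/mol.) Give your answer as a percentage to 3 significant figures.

Q = 0.0528 × 43200 = 2281 C
n(e⁻) = 2281 / 96485 = 0.02364 mol
Pb²⁺ + 2e⁻ → Pb, so theoretical n(Pb) = 0.01182 mol → 2.449 g
Efficiency = 1.73 / 2.449 = 0.7064 = 70.6%

70.6%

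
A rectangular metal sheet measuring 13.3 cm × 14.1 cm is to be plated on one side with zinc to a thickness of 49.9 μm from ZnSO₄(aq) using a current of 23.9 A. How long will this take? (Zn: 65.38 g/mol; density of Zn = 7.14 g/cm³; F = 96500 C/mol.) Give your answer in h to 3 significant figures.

Plated area = 13.3 × 14.1 = 187.5 cm²
Volume = 187.5 × 49.9×10⁻⁴ cm = 0.9356 cm³
m(Zn) = 0.9356 × 7.14 = 6.680 g
n(Zn) = 6.680 / 65.38 = 0.1022 mol; n(e⁻) = 2 × 0.1022 = 0.2044 mol
Q = 0.2044 × 96500 = 19720 C
t = 19720 / 23.9 = 825.1 s = 0.229 h

0.229 h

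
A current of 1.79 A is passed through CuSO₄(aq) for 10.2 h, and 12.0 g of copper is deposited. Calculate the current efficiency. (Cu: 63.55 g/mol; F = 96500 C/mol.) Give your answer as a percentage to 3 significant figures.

55.4%

Q = 1.79 × 36720 = 65730 C
n(e⁻) = 65730 / 96500 = 0.6811 mol
Cu²⁺ + 2e⁻ → Cu, so theoretical n(Cu) = 0.3406 mol → 21.65 g
Efficiency = 12.0 / 21.65 = 0.5543 = 55.4%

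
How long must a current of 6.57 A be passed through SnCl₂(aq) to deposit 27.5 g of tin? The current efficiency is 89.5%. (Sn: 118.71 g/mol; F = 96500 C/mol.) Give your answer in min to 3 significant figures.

127 min

n(Sn) = 27.5 / 118.71 = 0.2317 mol
Sn²⁺ + 2e⁻ → Sn, so n(e⁻) = 2 × 0.2317 = 0.4634 mol
Q = 0.4634 × 96500 / 0.895 = 49960 C
t = Q / I = 49960 / 6.57 = 7604 s = 127 min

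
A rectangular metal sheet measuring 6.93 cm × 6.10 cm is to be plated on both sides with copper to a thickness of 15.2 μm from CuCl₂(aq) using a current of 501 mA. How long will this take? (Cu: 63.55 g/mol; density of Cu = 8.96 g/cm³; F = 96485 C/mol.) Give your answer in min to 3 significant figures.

116 min

Plated area = 2 × 6.93 × 6.10 = 84.55 cm²
Volume = 84.55 × 15.2×10⁻⁴ cm = 0.1285 cm³
m(Cu) = 0.1285 × 8.96 = 1.151 g
n(Cu) = 1.151 / 63.55 = 0.01811 mol; n(e⁻) = 2 × 0.01811 = 0.03622 mol
Q = 0.03622 × 96485 = 3495 C
t = 3495 / 0.501 = 6976 s = 116 min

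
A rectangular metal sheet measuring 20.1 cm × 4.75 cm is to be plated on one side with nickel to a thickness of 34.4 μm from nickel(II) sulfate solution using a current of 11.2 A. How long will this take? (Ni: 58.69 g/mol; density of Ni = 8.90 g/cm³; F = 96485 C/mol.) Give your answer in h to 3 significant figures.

0.238 h

Plated area = 20.1 × 4.75 = 95.48 cm²
Volume = 95.48 × 34.4×10⁻⁴ cm = 0.3285 cm³
m(Ni) = 0.3285 × 8.90 = 2.924 g
n(Ni) = 2.924 / 58.69 = 0.04982 mol; n(e⁻) = 2 × 0.04982 = 0.09964 mol
Q = 0.09964 × 96485 = 9614 C
t = 9614 / 11.2 = 858.4 s = 0.238 h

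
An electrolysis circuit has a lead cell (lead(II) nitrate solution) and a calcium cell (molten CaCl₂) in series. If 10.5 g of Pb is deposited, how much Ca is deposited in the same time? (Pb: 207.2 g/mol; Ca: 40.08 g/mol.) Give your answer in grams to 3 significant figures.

n(Pb) = 10.5 / 207.2 = 0.05068 mol
Pb²⁺ + 2e⁻ → Pb, so n(e⁻) = 2 × 0.05068 = 0.1014 mol
Since the cells are in series, n(e⁻) in the Ca cell is also 0.1014 mol.
Ca²⁺ + 2e⁻ → Ca, so n(Ca) = 0.1014 / 2 = 0.05070 mol
m(Ca) = 0.05070 × 40.08 = 2.03 g

2.03 g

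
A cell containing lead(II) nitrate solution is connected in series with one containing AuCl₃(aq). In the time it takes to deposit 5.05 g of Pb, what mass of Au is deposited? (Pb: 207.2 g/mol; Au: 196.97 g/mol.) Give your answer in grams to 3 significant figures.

n(Pb) = 5.05 / 207.2 = 0.02437 mol
Pb²⁺ + 2e⁻ → Pb, so n(e⁻) = 2 × 0.02437 = 0.04874 mol
Same current for the same time ⇒ same n(e⁻) = 0.04874 mol in both cells.
Au³⁺ + 3e⁻ → Au, so n(Au) = 0.04874 / 3 = 0.01625 mol
m(Au) = 0.01625 × 196.97 = 3.20 g

3.20 g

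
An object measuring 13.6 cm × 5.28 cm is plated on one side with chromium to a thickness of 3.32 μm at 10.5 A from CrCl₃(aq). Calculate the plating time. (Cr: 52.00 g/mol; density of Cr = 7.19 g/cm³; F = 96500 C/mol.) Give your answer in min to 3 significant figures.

Plated area = 13.6 × 5.28 = 71.81 cm²
Volume = 71.81 × 3.32×10⁻⁴ cm = 0.02384 cm³
m(Cr) = 0.02384 × 7.19 = 0.1714 g
n(Cr) = 0.1714 / 52.00 = 0.003296 mol; n(e⁻) = 3 × 0.003296 = 0.009888 mol
Q = 0.009888 × 96500 = 954.2 C
t = 954.2 / 10.5 = 90.88 s = 1.51 min

1.51 min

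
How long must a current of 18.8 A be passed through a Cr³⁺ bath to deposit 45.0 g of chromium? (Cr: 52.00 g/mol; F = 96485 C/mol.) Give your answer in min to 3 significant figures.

222 min

n(Cr) = 45.0 / 52.00 = 0.8654 mol
Cr³⁺ + 3e⁻ → Cr, so n(e⁻) = 3 × 0.8654 = 2.596 mol
Q = 2.596 × 96485 = 2.505×10^5 C
t = Q / I = 2.505×10^5 / 18.8 = 13320 s = 222 min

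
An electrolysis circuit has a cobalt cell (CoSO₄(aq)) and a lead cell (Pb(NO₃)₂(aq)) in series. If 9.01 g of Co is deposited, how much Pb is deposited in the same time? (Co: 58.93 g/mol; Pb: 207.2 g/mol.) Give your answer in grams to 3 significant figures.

n(Co) = 9.01 / 58.93 = 0.1529 mol
Co²⁺ + 2e⁻ → Co, so n(e⁻) = 2 × 0.1529 = 0.3058 mol
In series, the same 0.3058 mol of electrons flows through the second cell.
Pb²⁺ + 2e⁻ → Pb, so n(Pb) = 0.3058 / 2 = 0.1529 mol
m(Pb) = 0.1529 × 207.2 = 31.7 g

31.7 g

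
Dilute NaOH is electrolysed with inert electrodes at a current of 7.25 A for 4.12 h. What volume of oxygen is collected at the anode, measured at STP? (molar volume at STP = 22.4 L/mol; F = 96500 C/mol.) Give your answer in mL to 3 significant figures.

Charge passed = 7.25 × 14832 = 1.075×10^5 C
Moles of electrons = 1.075×10^5 / 96500 = 1.114 mol
2H₂O → O₂ + 4H⁺ + 4e⁻, so n(O₂) = 1.114 / 4 = 0.2785 mol
V = 0.2785 × 22.4 = 6.238 L
= 6240 mL

6240 mL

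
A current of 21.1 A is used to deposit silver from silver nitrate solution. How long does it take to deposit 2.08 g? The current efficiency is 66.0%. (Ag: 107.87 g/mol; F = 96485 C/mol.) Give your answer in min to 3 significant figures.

2.23 min

n(Ag) = 2.08 / 107.87 = 0.01928 mol
Ag⁺ + e⁻ → Ag, so n(e⁻) = 0.01928 mol
Q = 0.01928 × 96485 / 0.660 = 2819 C
t = Q / I = 2819 / 21.1 = 133.6 s = 2.23 min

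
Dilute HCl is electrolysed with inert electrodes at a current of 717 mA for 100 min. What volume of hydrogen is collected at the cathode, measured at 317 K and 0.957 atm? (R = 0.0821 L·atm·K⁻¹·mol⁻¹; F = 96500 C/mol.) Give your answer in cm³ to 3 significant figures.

Q = 0.717 A × 6000 s = 4302 C
n(e⁻) = Q/F = 4302/96500 = 0.04458 mol
2H⁺ + 2e⁻ → H₂, so n(H₂) = 0.04458 / 2 = 0.02229 mol
V = nRT/P = 0.02229 × 0.0821 × 317 / 0.957 = 0.6062 L
= 606 cm³

606 cm³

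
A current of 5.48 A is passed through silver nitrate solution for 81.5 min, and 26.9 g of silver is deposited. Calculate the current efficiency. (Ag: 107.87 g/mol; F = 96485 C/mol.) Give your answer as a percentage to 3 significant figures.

Q = 5.48 × 4890 = 26800 C
n(e⁻) = 26800 / 96485 = 0.2778 mol
Ag⁺ + e⁻ → Ag, so theoretical n(Ag) = 0.2778 mol → 29.97 g
Efficiency = 26.9 / 29.97 = 0.8976 = 89.8%

89.8%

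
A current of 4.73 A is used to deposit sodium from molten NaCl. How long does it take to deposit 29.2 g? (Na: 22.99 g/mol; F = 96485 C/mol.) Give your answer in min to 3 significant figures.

432 min

n(Na) = 29.2 / 22.99 = 1.270 mol
Na⁺ + e⁻ → Na, so n(e⁻) = 1.270 mol
Q = 1.270 × 96485 = 1.225×10^5 C
t = Q / I = 1.225×10^5 / 4.73 = 25900 s = 432 min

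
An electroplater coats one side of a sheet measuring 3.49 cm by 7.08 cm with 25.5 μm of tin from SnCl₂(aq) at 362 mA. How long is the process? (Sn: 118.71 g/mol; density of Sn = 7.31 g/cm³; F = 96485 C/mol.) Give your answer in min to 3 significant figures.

Plated area = 3.49 × 7.08 = 24.71 cm²
Volume = 24.71 × 25.5×10⁻⁴ cm = 0.06301 cm³
m(Sn) = 0.06301 × 7.31 = 0.4606 g
n(Sn) = 0.4606 / 118.71 = 0.003880 mol; n(e⁻) = 2 × 0.003880 = 0.007760 mol
Q = 0.007760 × 96485 = 748.7 C
t = 748.7 / 0.362 = 2068 s = 34.5 min

34.5 min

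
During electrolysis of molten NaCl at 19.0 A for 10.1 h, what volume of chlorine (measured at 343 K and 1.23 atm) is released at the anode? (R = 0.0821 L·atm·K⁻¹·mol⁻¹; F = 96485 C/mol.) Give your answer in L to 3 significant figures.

Charge passed = 19.0 × 36360 = 6.908×10^5 C
n(e⁻) = 6.908×10^5 / 96485 = 7.160 mol
2Cl⁻ → Cl₂ + 2e⁻, so n(Cl₂) = 7.160 / 2 = 3.580 mol
V = nRT/P = 3.580 × 0.0821 × 343 / 1.23 = 81.96 L

82.0 L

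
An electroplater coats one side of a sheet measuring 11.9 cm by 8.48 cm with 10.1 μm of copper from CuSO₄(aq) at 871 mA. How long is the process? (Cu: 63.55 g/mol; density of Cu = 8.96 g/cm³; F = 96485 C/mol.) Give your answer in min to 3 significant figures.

Plated area = 11.9 × 8.48 = 100.9 cm²
Volume = 100.9 × 10.1×10⁻⁴ cm = 0.1019 cm³
m(Cu) = 0.1019 × 8.96 = 0.9130 g
n(Cu) = 0.9130 / 63.55 = 0.01437 mol; n(e⁻) = 2 × 0.01437 = 0.02874 mol
Q = 0.02874 × 96485 = 2773 C
t = 2773 / 0.871 = 3184 s = 53.1 min

53.1 min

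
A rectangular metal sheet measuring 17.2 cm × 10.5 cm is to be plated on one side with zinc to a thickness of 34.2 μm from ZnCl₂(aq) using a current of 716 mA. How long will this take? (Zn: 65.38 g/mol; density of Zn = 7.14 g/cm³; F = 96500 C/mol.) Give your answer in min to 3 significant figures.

Plated area = 17.2 × 10.5 = 180.6 cm²
Volume = 180.6 × 34.2×10⁻⁴ cm = 0.6177 cm³
m(Zn) = 0.6177 × 7.14 = 4.410 g
n(Zn) = 4.410 / 65.38 = 0.06745 mol; n(e⁻) = 2 × 0.06745 = 0.1349 mol
Q = 0.1349 × 96500 = 13020 C
t = 13020 / 0.716 = 18180 s = 303 min

303 min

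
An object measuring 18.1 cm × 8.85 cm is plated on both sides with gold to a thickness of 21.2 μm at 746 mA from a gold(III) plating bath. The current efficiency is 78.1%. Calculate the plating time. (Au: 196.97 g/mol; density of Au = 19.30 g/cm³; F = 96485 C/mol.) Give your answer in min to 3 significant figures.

Plated area = 2 × 18.1 × 8.85 = 320.4 cm²
Volume = 320.4 × 21.2×10⁻⁴ cm = 0.6792 cm³
m(Au) = 0.6792 × 19.30 = 13.11 g
n(Au) = 13.11 / 196.97 = 0.06656 mol; n(e⁻) = 3 × 0.06656 = 0.1997 mol
Q = 0.1997 × 96485 / 0.781 = 24670 C
t = 24670 / 0.746 = 33070 s = 551 min

551 min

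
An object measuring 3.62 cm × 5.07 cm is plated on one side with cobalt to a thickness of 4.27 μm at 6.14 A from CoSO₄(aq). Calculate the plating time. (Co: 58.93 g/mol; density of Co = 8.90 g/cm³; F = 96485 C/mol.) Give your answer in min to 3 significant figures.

0.620 min

Plated area = 3.62 × 5.07 = 18.35 cm²
Volume = 18.35 × 4.27×10⁻⁴ cm = 0.007835 cm³
m(Co) = 0.007835 × 8.90 = 0.06973 g
n(Co) = 0.06973 / 58.93 = 0.001183 mol; n(e⁻) = 2 × 0.001183 = 0.002366 mol
Q = 0.002366 × 96485 = 228.3 C
t = 228.3 / 6.14 = 37.18 s = 0.620 min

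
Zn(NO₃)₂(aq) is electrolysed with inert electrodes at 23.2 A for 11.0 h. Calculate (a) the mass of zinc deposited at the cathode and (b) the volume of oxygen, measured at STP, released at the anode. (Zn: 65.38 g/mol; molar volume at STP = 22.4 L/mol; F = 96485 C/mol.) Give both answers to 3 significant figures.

311 g Zn; 53.3 L O₂

Q = 23.2 × 39600 = 9.187×10^5 C; n(e⁻) = 9.187×10^5 / 96485 = 9.522 mol
Cathode: Zn²⁺ + 2e⁻ → Zn → n(Zn) = 9.522/2 = 4.761 mol → 311 g
Anode: 2H₂O → O₂ + 4H⁺ + 4e⁻ → n(O₂) = 9.522/4 = 2.381 mol → 53.3 L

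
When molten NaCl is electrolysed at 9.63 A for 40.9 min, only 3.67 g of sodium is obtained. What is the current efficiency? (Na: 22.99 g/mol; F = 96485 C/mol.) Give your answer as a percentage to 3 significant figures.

65.2%

Q = 9.63 × 2454 = 23630 C
n(e⁻) = 23630 / 96485 = 0.2449 mol
Na⁺ + e⁻ → Na, so theoretical n(Na) = 0.2449 mol → 5.630 g
Efficiency = 3.67 / 5.630 = 0.6519 = 65.2%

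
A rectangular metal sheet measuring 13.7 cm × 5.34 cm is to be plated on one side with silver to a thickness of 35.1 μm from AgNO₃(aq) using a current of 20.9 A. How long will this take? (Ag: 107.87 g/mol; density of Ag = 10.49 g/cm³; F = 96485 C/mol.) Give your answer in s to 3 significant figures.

Plated area = 13.7 × 5.34 = 73.16 cm²
Volume = 73.16 × 35.1×10⁻⁴ cm = 0.2568 cm³
m(Ag) = 0.2568 × 10.49 = 2.694 g
n(Ag) = 2.694 / 107.87 = 0.02497 mol; n(e⁻) = 0.02497 mol
Q = 0.02497 × 96485 = 2409 C
t = 2409 / 20.9 = 115.3 s

115 s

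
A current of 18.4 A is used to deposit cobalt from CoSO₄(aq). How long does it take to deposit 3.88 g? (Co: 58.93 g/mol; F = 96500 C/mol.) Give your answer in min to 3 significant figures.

n(Co) = 3.88 / 58.93 = 0.06584 mol
Co²⁺ + 2e⁻ → Co, so n(e⁻) = 2 × 0.06584 = 0.1317 mol
Q = 0.1317 × 96500 = 12710 C
t = Q / I = 12710 / 18.4 = 690.8 s = 11.5 min

11.5 min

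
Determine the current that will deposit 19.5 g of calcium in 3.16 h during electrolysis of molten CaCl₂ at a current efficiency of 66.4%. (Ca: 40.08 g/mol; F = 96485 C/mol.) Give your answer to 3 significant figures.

12.4 A

n(Ca) = 19.5 / 40.08 = 0.4865 mol
Ca²⁺ + 2e⁻ → Ca, so n(e⁻) = 2 × 0.4865 = 0.9730 mol
Q = 0.9730 × 96485 / 0.664 = 1.414×10^5 C
I = Q / t = 1.414×10^5 / 11376 s = 12.4 A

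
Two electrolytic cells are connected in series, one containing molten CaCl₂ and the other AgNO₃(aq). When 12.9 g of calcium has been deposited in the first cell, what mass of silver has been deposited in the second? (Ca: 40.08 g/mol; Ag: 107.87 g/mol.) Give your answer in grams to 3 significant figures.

n(Ca) = 12.9 / 40.08 = 0.3219 mol
Ca²⁺ + 2e⁻ → Ca, so n(e⁻) = 2 × 0.3219 = 0.6438 mol
Since the cells are in series, n(e⁻) in the Ag cell is also 0.6438 mol.
Ag⁺ + e⁻ → Ag, so n(Ag) = 0.6438 mol
m(Ag) = 0.6438 × 107.87 = 69.4 g

69.4 g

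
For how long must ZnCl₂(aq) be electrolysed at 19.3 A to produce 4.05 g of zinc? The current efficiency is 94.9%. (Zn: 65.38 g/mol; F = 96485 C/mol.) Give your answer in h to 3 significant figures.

0.181 h

n(Zn) = 4.05 / 65.38 = 0.06195 mol
Zn²⁺ + 2e⁻ → Zn, so n(e⁻) = 2 × 0.06195 = 0.1239 mol
Q = 0.1239 × 96485 / 0.949 = 12600 C
t = Q / I = 12600 / 19.3 = 652.8 s = 0.181 h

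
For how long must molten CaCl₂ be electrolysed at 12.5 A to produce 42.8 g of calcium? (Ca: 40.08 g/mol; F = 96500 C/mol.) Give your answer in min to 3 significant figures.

275 min

n(Ca) = 42.8 / 40.08 = 1.068 mol
Ca²⁺ + 2e⁻ → Ca, so n(e⁻) = 2 × 1.068 = 2.136 mol
Q = 2.136 × 96500 = 2.061×10^5 C
t = Q / I = 2.061×10^5 / 12.5 = 16490 s = 275 min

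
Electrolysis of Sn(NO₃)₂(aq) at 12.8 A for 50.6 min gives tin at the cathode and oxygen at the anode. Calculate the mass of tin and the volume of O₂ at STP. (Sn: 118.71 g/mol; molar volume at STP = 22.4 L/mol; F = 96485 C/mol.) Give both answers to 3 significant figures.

23.9 g Sn; 2.26 L O₂

Q = 12.8 × 3036 = 38860 C; n(e⁻) = 38860 / 96485 = 0.4028 mol
Cathode: Sn²⁺ + 2e⁻ → Sn → n(Sn) = 0.4028/2 = 0.2014 mol → 23.9 g
Anode: 2H₂O → O₂ + 4H⁺ + 4e⁻ → n(O₂) = 0.4028/4 = 0.1007 mol → 2.26 L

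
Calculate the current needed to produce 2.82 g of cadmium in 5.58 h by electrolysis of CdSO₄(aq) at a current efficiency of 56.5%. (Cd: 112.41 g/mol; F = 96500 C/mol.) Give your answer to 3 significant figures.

0.427 A

n(Cd) = 2.82 / 112.41 = 0.02509 mol
Cd²⁺ + 2e⁻ → Cd, so n(e⁻) = 2 × 0.02509 = 0.05018 mol
Q = 0.05018 × 96500 / 0.565 = 8571 C
I = Q / t = 8571 / 20088 s = 0.427 A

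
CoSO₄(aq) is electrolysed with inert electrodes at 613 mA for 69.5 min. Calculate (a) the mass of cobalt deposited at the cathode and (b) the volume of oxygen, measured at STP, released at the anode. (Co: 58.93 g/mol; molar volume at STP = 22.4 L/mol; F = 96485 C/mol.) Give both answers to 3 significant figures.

0.781 g Co; 0.148 L O₂

Q = 0.613 × 4170 = 2556 C; n(e⁻) = 2556 / 96485 = 0.02649 mol
Cathode: Co²⁺ + 2e⁻ → Co → n(Co) = 0.02649/2 = 0.01325 mol → 0.781 g
Anode: 2H₂O → O₂ + 4H⁺ + 4e⁻ → n(O₂) = 0.02649/4 = 0.006623 mol → 0.148 L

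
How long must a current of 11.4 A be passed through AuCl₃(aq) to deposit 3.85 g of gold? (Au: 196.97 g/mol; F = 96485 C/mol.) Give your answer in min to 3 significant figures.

8.27 min

n(Au) = 3.85 / 196.97 = 0.01955 mol
Au³⁺ + 3e⁻ → Au, so n(e⁻) = 3 × 0.01955 = 0.05865 mol
Q = 0.05865 × 96485 = 5659 C
t = Q / I = 5659 / 11.4 = 496.4 s = 8.27 min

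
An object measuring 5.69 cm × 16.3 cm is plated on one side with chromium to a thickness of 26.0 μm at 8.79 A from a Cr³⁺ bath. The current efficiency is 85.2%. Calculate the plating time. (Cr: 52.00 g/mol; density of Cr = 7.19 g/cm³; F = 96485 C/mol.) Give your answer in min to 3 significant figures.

21.5 min

Plated area = 5.69 × 16.3 = 92.75 cm²
Volume = 92.75 × 26.0×10⁻⁴ cm = 0.2412 cm³
m(Cr) = 0.2412 × 7.19 = 1.734 g
n(Cr) = 1.734 / 52.00 = 0.03335 mol; n(e⁻) = 3 × 0.03335 = 0.1001 mol
Q = 0.1001 × 96485 / 0.852 = 11340 C
t = 11340 / 8.79 = 1290 s = 21.5 min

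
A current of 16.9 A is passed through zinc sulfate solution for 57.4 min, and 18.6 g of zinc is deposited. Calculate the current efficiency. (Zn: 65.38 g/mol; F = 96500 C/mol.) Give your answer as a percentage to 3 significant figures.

Q = 16.9 × 3444 = 58200 C
n(e⁻) = 58200 / 96500 = 0.6031 mol
Zn²⁺ + 2e⁻ → Zn, so theoretical n(Zn) = 0.3016 mol → 19.72 g
Efficiency = 18.6 / 19.72 = 0.9432 = 94.3%

94.3%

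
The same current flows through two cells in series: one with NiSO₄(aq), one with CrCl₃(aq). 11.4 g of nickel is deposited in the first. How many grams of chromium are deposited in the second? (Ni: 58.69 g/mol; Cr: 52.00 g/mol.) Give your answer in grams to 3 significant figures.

n(Ni) = 11.4 / 58.69 = 0.1942 mol
Ni²⁺ + 2e⁻ → Ni, so n(e⁻) = 2 × 0.1942 = 0.3884 mol
In series, the same 0.3884 mol of electrons flows through the second cell.
Cr³⁺ + 3e⁻ → Cr, so n(Cr) = 0.3884 / 3 = 0.1295 mol
m(Cr) = 0.1295 × 52.00 = 6.73 g

6.73 g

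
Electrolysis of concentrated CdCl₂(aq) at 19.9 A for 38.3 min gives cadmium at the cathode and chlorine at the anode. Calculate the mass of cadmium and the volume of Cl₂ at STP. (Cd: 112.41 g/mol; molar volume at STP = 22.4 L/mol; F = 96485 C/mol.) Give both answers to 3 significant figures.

26.6 g Cd; 5.31 L Cl₂

Q = 19.9 × 2298 = 45730 C; n(e⁻) = 45730 / 96485 = 0.4740 mol
Cathode: Cd²⁺ + 2e⁻ → Cd → n(Cd) = 0.4740/2 = 0.2370 mol → 26.6 g
Anode: 2Cl⁻ → Cl₂ + 2e⁻ → n(Cl₂) = 0.4740/2 = 0.2370 mol → 5.31 L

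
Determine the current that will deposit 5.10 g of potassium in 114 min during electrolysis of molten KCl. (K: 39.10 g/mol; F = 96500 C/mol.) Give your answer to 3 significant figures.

1.84 A

n(K) = 5.10 / 39.10 = 0.1304 mol
K⁺ + e⁻ → K, so n(e⁻) = 0.1304 mol
Q = 0.1304 × 96500 = 12580 C
I = Q / t = 12580 / 6840 s = 1.84 A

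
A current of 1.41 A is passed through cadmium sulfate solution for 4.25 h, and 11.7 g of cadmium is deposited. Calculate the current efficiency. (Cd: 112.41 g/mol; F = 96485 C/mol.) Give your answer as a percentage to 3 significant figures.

Q = 1.41 × 15300 = 21570 C
n(e⁻) = 21570 / 96485 = 0.2236 mol
Cd²⁺ + 2e⁻ → Cd, so theoretical n(Cd) = 0.1118 mol → 12.57 g
Efficiency = 11.7 / 12.57 = 0.9308 = 93.1%

93.1%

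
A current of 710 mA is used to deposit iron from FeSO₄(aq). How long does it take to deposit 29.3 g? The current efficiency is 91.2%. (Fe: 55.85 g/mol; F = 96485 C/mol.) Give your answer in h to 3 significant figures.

43.4 h

n(Fe) = 29.3 / 55.85 = 0.5246 mol
Fe²⁺ + 2e⁻ → Fe, so n(e⁻) = 2 × 0.5246 = 1.049 mol
Q = 1.049 × 96485 / 0.912 = 1.110×10^5 C
t = Q / I = 1.110×10^5 / 0.710 = 1.563×10^5 s = 43.4 h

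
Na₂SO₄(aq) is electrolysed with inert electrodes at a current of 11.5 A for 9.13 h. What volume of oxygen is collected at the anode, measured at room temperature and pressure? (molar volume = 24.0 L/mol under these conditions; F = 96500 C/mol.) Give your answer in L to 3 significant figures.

23.5 L

Q = 11.5 A × 32868 s = 3.780×10^5 C
n(e⁻) = Q/F = 3.780×10^5/96500 = 3.917 mol
2H₂O → O₂ + 4H⁺ + 4e⁻, so n(O₂) = 3.917 / 4 = 0.9793 mol
V = 0.9793 × 24.0 = 23.50 L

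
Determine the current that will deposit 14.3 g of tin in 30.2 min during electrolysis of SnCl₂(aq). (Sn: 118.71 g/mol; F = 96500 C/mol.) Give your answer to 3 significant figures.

12.8 A

n(Sn) = 14.3 / 118.71 = 0.1205 mol
Sn²⁺ + 2e⁻ → Sn, so n(e⁻) = 2 × 0.1205 = 0.2410 mol
Q = 0.2410 × 96500 = 23260 C
I = Q / t = 23260 / 1812 s = 12.8 A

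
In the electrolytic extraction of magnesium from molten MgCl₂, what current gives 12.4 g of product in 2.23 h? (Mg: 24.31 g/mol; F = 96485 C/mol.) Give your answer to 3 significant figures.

n(Mg) = 12.4 / 24.31 = 0.5101 mol
Mg²⁺ + 2e⁻ → Mg, so n(e⁻) = 2 × 0.5101 = 1.020 mol
Q = 1.020 × 96485 = 98410 C
I = Q / t = 98410 / 8028 s = 12.3 A

12.3 A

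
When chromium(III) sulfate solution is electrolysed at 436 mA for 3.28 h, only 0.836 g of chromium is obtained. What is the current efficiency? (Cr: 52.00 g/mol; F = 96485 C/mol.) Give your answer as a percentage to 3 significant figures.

90.4%

Q = 0.436 × 11808 = 5148 C
n(e⁻) = 5148 / 96485 = 0.05336 mol
Cr³⁺ + 3e⁻ → Cr, so theoretical n(Cr) = 0.01779 mol → 0.9251 g
Efficiency = 0.836 / 0.9251 = 0.9037 = 90.4%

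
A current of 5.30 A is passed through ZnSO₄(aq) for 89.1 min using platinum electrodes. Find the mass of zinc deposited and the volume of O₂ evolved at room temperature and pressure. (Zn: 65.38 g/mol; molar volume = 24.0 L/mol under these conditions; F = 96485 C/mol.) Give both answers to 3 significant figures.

9.60 g Zn; 1.76 L O₂

Q = 5.30 × 5346 = 28330 C; n(e⁻) = 28330 / 96485 = 0.2936 mol
Cathode: Zn²⁺ + 2e⁻ → Zn → n(Zn) = 0.2936/2 = 0.1468 mol → 9.60 g
Anode: 2H₂O → O₂ + 4H⁺ + 4e⁻ → n(O₂) = 0.2936/4 = 0.07340 mol → 1.76 L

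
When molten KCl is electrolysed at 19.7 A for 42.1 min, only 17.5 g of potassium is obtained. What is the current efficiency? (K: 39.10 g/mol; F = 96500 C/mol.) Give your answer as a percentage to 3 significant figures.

86.8%

Q = 19.7 × 2526 = 49760 C
n(e⁻) = 49760 / 96500 = 0.5156 mol
K⁺ + e⁻ → K, so theoretical n(K) = 0.5156 mol → 20.16 g
Efficiency = 17.5 / 20.16 = 0.8681 = 86.8%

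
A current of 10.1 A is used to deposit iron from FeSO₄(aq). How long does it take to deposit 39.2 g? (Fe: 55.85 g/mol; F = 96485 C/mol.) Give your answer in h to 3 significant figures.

3.73 h

n(Fe) = 39.2 / 55.85 = 0.7019 mol
Fe²⁺ + 2e⁻ → Fe, so n(e⁻) = 2 × 0.7019 = 1.404 mol
Q = 1.404 × 96485 = 1.355×10^5 C
t = Q / I = 1.355×10^5 / 10.1 = 13420 s = 3.73 h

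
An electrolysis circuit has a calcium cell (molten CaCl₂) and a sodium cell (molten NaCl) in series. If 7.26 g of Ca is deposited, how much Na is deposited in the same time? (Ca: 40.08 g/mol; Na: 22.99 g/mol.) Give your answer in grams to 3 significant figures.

8.33 g

n(Ca) = 7.26 / 40.08 = 0.1811 mol
Ca²⁺ + 2e⁻ → Ca, so n(e⁻) = 2 × 0.1811 = 0.3622 mol
Same current for the same time ⇒ same n(e⁻) = 0.3622 mol in both cells.
Na⁺ + e⁻ → Na, so n(Na) = 0.3622 mol
m(Na) = 0.3622 × 22.99 = 8.33 g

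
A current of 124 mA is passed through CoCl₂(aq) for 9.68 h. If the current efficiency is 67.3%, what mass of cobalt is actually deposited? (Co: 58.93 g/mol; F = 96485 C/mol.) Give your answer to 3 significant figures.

0.888 g

Q = 0.124 × 34848 = 4321 C
n(e⁻) = 4321 / 96485 = 0.04478 mol
Co²⁺ + 2e⁻ → Co, so theoretical m(Co) = 0.02239 × 58.93 = 1.319 g
Actual mass = 67.3% × 1.319 = 0.888 g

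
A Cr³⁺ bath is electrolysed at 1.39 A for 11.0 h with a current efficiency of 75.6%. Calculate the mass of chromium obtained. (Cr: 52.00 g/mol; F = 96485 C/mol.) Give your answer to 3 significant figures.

7.48 g

Q = 1.39 × 39600 = 55040 C
n(e⁻) = 55040 / 96485 = 0.5705 mol
Cr³⁺ + 3e⁻ → Cr, so theoretical m(Cr) = 0.1902 × 52.00 = 9.890 g
Actual mass = 75.6% × 9.890 = 7.48 g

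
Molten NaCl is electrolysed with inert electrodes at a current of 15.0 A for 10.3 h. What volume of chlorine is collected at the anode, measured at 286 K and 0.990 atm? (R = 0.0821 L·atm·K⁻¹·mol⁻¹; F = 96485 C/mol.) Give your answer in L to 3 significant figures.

Charge passed = 15.0 × 37080 = 5.562×10^5 C
Moles of electrons = 5.562×10^5 / 96485 = 5.765 mol
2Cl⁻ → Cl₂ + 2e⁻, so n(Cl₂) = 5.765 / 2 = 2.883 mol
V = nRT/P = 2.883 × 0.0821 × 286 / 0.990 = 68.38 L

68.4 L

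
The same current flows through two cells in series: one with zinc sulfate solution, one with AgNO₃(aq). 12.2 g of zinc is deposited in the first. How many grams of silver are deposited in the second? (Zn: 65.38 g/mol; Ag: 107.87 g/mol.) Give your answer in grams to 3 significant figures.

n(Zn) = 12.2 / 65.38 = 0.1866 mol
Zn²⁺ + 2e⁻ → Zn, so n(e⁻) = 2 × 0.1866 = 0.3732 mol
The cells are in series, so the same charge (and hence the same n(e⁻) = 0.3732 mol) passes through both.
Ag⁺ + e⁻ → Ag, so n(Ag) = 0.3732 mol
m(Ag) = 0.3732 × 107.87 = 40.3 g

40.3 g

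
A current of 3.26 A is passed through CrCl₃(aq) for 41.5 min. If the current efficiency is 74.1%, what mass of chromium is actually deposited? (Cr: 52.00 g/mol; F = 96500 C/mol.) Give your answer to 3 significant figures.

1.08 g

Q = 3.26 × 2490 = 8117 C
n(e⁻) = 8117 / 96500 = 0.08411 mol
Cr³⁺ + 3e⁻ → Cr, so theoretical m(Cr) = 0.02804 × 52.00 = 1.458 g
Actual mass = 74.1% × 1.458 = 1.08 g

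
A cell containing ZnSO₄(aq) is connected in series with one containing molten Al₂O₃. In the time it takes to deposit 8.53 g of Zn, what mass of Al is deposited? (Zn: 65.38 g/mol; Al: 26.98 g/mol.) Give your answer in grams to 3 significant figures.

n(Zn) = 8.53 / 65.38 = 0.1305 mol
Zn²⁺ + 2e⁻ → Zn, so n(e⁻) = 2 × 0.1305 = 0.2610 mol
Same current for the same time ⇒ same n(e⁻) = 0.2610 mol in both cells.
Al³⁺ + 3e⁻ → Al, so n(Al) = 0.2610 / 3 = 0.08700 mol
m(Al) = 0.08700 × 26.98 = 2.35 g

2.35 g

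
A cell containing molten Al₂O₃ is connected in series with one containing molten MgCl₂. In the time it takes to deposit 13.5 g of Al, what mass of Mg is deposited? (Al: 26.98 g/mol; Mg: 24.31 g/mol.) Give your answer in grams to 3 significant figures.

18.2 g

n(Al) = 13.5 / 26.98 = 0.5004 mol
Al³⁺ + 3e⁻ → Al, so n(e⁻) = 3 × 0.5004 = 1.501 mol
The cells are in series, so the same charge (and hence the same n(e⁻) = 1.501 mol) passes through both.
Mg²⁺ + 2e⁻ → Mg, so n(Mg) = 1.501 / 2 = 0.7505 mol
m(Mg) = 0.7505 × 24.31 = 18.2 g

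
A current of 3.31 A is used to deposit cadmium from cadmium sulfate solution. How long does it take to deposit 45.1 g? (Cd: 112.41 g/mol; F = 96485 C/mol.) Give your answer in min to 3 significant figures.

390 min

n(Cd) = 45.1 / 112.41 = 0.4012 mol
Cd²⁺ + 2e⁻ → Cd, so n(e⁻) = 2 × 0.4012 = 0.8024 mol
Q = 0.8024 × 96485 = 77420 C
t = Q / I = 77420 / 3.31 = 23390 s = 390 min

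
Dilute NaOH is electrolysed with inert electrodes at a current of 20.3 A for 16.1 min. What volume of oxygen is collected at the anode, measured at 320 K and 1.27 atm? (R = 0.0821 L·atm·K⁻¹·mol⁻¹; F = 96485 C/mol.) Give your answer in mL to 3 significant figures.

Q = 20.3 A × 966 s = 19610 C
Moles of electrons = 19610 / 96485 = 0.2032 mol
2H₂O → O₂ + 4H⁺ + 4e⁻, so n(O₂) = 0.2032 / 4 = 0.05080 mol
V = nRT/P = 0.05080 × 0.0821 × 320 / 1.27 = 1.051 L
= 1050 mL

1050 mL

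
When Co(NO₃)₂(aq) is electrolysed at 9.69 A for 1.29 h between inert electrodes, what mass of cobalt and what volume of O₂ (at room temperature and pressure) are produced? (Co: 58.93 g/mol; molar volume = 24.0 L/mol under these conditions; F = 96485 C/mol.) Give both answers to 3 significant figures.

13.7 g Co; 2.80 L O₂

Q = 9.69 × 4644 = 45000 C; n(e⁻) = 45000 / 96485 = 0.4664 mol
Cathode: Co²⁺ + 2e⁻ → Co → n(Co) = 0.4664/2 = 0.2332 mol → 13.7 g
Anode: 2H₂O → O₂ + 4H⁺ + 4e⁻ → n(O₂) = 0.4664/4 = 0.1166 mol → 2.80 L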